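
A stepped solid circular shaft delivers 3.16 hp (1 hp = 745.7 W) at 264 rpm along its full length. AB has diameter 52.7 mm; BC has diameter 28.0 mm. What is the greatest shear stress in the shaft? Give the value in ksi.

2.87 ksi

ω = 2π·264/60 = 27.65 rad/s, so T = P/ω = 3.16×745.7 / 27.65 = 85.24 N·m.
Under the same torque, τ_max = 16T/(πd³) is largest where d is smallest — segment BC (d = 28.0 mm).
τ_max = 16·85.24/(π·(0.0280)³) = 1.977×10^7 Pa.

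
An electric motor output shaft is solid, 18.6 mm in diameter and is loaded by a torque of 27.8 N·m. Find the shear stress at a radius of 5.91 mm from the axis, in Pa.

1.40e7 Pa

J = πd⁴/32 = π(0.0186)⁴/32 = 1.175×10^-8 m⁴.
Shear stress varies linearly with radius: τ = T·r/J = 27.80 × 0.00591 / 1.175×10^-8 = 1.398×10^7 Pa.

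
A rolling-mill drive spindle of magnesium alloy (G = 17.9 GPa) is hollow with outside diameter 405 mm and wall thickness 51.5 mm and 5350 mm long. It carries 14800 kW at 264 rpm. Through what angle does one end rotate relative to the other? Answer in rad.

0.0877 rad

ω = 2π·264/60 = 27.65 rad/s, so T = P/ω = 14800×10³ / 27.65 = 535300 N·m.
J = π(d_o⁴ − d_i⁴)/32 = π(0.405⁴ − 0.302⁴)/32 = 1.825×10^-3 m⁴.
θ = T·L/(G·J) = 535300 × 5.35 / (17.9×10⁹ × 1.825×10^-3) = 0.08769 rad.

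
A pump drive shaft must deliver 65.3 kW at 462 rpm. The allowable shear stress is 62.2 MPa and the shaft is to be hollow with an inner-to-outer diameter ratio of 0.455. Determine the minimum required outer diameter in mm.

ω = 2π·462/60 = 48.38 rad/s, so T = P/ω = 65.3×10³ / 48.38 = 1350 N·m.
For a hollow shaft with d_i/d_o = 0.455: τ_max = 16T/(π d_o³ (1−k⁴)), so d_o = [16T/(π τ_allow (1−k⁴))]^(1/3) = [16·1350/(π·6.22×10^7·0.9571)]^(1/3) = 0.04869 m.

48.7 mm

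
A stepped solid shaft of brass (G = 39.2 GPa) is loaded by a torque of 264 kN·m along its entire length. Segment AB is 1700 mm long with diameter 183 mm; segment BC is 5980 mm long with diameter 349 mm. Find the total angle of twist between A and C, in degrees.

7.54°

J_AB = π(0.183)⁴/32 = 1.10×10^-4 m⁴; J_BC = π(0.349)⁴/32 = 1.46×10^-3 m⁴.
θ = (T/G)·Σ L_i/J_i = (264000/39.2×10⁹)·(1.70/1.10×10^-4 + 5.98/1.46×10^-3) = 0.1316 rad.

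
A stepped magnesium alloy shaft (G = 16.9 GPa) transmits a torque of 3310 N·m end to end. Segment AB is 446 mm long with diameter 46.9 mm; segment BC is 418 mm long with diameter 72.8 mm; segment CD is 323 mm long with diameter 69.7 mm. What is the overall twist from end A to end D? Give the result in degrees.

13.8°

J_AB = π(0.0469)⁴/32 = 4.75×10^-7 m⁴; J_BC = π(0.0728)⁴/32 = 2.76×10^-6 m⁴; J_CD = π(0.0697)⁴/32 = 2.32×10^-6 m⁴.
θ = (T/G)·Σ L_i/J_i = (3310/16.9×10⁹)·(0.446/4.75×10^-7 + 0.418/2.76×10^-6 + 0.323/2.32×10^-6) = 0.2409 rad.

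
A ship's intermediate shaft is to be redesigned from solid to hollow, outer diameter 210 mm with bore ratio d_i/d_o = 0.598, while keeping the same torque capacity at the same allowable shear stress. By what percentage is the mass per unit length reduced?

29.6 %

Equal τ_max and T ⇒ the solid shaft needs d_s³ = d_o³(1−k⁴), so d_s = 210·(1−0.598⁴)^(1/3) = 200.6 mm.
Area ratio A_h/A_s = d_o²(1−k²)/d_s² = (1−k²)/(1−k⁴)^(2/3) = 0.7038.
Mass saving = 1 − 0.7038 = 29.6 %.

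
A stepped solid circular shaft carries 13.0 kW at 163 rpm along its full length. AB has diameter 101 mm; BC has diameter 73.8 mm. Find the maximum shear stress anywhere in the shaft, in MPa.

9.65 MPa

ω = 2π·163/60 = 17.07 rad/s, so T = P/ω = 13.0×10³ / 17.07 = 761.6 N·m.
Under the same torque, τ_max = 16T/(πd³) is largest where d is smallest — segment BC (d = 73.8 mm).
τ_max = 16·761.6/(π·(0.0738)³) = 9.650×10^6 Pa.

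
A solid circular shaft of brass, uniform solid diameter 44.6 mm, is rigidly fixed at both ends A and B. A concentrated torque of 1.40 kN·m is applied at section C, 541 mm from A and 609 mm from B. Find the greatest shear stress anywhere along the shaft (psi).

With uniform GJ and both ends fixed, compatibility θ_AC = θ_CB gives T_A·a = T_B·b, together with T_A + T_B = T₀.
T_A = T₀·b/(a+b) = 1400·609/1150 = 741.4 N·m; T_B = 658.6 N·m.
τ in each portion: τ_AC = 4.26×10^7 Pa, τ_CB = 3.78×10^7 Pa; maximum is in AC.
τ_max = T_AC·r/J = 741.4·0.0223/3.88×10^-7 = 4.256×10^7 Pa.

6170 psi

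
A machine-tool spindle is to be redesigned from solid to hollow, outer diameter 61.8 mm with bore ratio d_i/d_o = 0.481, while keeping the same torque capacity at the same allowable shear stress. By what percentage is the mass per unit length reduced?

20.3 %

Equal τ_max and T ⇒ the solid shaft needs d_s³ = d_o³(1−k⁴), so d_s = 61.8·(1−0.481⁴)^(1/3) = 60.68 mm.
Area ratio A_h/A_s = d_o²(1−k²)/d_s² = (1−k²)/(1−k⁴)^(2/3) = 0.7974.
Mass saving = 1 − 0.7974 = 20.3 %.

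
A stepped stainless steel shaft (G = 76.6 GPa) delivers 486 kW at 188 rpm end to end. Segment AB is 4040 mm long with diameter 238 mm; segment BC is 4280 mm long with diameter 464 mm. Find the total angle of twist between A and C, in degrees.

ω = 2π·188/60 = 19.69 rad/s, so T = P/ω = 486×10³ / 19.69 = 24690 N·m.
J_AB = π(0.238)⁴/32 = 3.15×10^-4 m⁴; J_BC = π(0.464)⁴/32 = 4.55×10^-3 m⁴.
θ = (T/G)·Σ L_i/J_i = (24690/76.6×10⁹)·(4.04/3.15×10^-4 + 4.28/4.55×10^-3) = 4.436×10^-3 rad.

0.254°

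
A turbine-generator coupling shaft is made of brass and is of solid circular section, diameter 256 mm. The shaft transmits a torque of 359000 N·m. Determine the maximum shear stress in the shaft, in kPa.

J = πd⁴/32 = π(0.256)⁴/32 = 4.217×10^-4 m⁴.
τ_max = T·r/J = 359000 × 0.128 / 4.217×10^-4 = 1.090×10^8 Pa.

109000 kPa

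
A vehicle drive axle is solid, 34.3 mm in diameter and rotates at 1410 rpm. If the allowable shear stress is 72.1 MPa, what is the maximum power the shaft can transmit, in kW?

84.4 kW

J = πd⁴/32 = π(0.0343)⁴/32 = 1.359×10^-7 m⁴.
T_max = τ_allow·J/r = 7.21×10^7 × 1.359×10^-7 / 0.0171 = 571.3 N·m.
ω = 2π·1410/60 = 147.7 rad/s, so P_max = T_max·ω = 8.435×10^4 W.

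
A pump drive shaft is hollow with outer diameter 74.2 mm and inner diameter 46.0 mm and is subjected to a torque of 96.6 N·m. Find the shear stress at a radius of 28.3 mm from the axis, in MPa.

1.08 MPa

J = π(d_o⁴ − d_i⁴)/32 = π(0.0742⁴ − 0.0460⁴)/32 = 2.536×10^-6 m⁴.
Shear stress varies linearly with radius: τ = T·r/J = 96.60 × 0.0283 / 2.536×10^-6 = 1.078×10^6 Pa.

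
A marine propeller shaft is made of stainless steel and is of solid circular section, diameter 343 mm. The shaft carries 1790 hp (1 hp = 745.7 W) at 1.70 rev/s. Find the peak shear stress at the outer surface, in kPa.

ω = 2π·1.70 = 10.68 rad/s, so T = P/ω = 1790×745.7 / 10.68 = 125000 N·m.
J = πd⁴/32 = π(0.343)⁴/32 = 1.359×10^-3 m⁴.
τ_max = T·r/J = 125000 × 0.172 / 1.359×10^-3 = 1.577×10^7 Pa.

15800 kPa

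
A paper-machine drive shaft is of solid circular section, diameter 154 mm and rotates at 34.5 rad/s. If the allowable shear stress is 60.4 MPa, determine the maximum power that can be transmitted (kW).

J = πd⁴/32 = π(0.154)⁴/32 = 5.522×10^-5 m⁴.
T_max = τ_allow·J/r = 6.04×10^7 × 5.522×10^-5 / 0.0770 = 43310 N·m.
ω = 34.5 rad/s, so P_max = T_max·ω = 1.494×10^6 W.

1490 kW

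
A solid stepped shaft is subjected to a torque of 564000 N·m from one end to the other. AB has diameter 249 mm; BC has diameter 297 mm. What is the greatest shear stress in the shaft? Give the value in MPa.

186 MPa

Under the same torque, τ_max = 16T/(πd³) is largest where d is smallest — segment AB (d = 249 mm).
τ_max = 16·564000/(π·(0.249)³) = 1.861×10^8 Pa.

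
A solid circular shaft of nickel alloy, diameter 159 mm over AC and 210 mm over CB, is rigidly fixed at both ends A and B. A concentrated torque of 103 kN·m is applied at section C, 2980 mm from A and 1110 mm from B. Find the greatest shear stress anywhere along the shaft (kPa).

50500 kPa

Compatibility: T_A·a/J_AC = T_B·b/J_CB with T_A + T_B = T₀.
J_AC = 6.27×10^-5 m⁴, J_CB = 1.91×10^-4 m⁴, so T_A = T₀·(J_AC/a)/((J_AC/a)+(J_CB/b)) = 11230 N·m, T_B = 91770 N·m.
τ in each portion: τ_AC = 1.42×10^7 Pa, τ_CB = 5.05×10^7 Pa; maximum is in CB.
τ_max = T_CB·r/J = 91770·0.105/1.91×10^-4 = 5.047×10^7 Pa.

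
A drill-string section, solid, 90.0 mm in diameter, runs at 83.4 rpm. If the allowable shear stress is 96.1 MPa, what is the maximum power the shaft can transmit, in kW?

J = πd⁴/32 = π(0.0900)⁴/32 = 6.441×10^-6 m⁴.
T_max = τ_allow·J/r = 9.61×10^7 × 6.441×10^-6 / 0.0450 = 13760 N·m.
ω = 2π·83.4/60 = 8.734 rad/s, so P_max = T_max·ω = 1.201×10^5 W.

120 kW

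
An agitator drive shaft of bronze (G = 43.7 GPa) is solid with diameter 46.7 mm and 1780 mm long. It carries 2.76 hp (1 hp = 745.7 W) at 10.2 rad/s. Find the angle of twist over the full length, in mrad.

17.6 mrad

ω = 10.2 rad/s, so T = P/ω = 2.76×745.7 / 10.20 = 201.8 N·m.
J = πd⁴/32 = π(0.0467)⁴/32 = 4.669×10^-7 m⁴.
θ = T·L/(G·J) = 201.8 × 1.78 / (43.7×10⁹ × 4.669×10^-7) = 0.01760 rad.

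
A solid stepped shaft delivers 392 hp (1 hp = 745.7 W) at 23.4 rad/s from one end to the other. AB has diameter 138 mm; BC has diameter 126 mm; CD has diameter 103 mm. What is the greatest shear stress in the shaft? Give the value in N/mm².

ω = 23.4 rad/s, so T = P/ω = 392×745.7 / 23.40 = 12490 N·m.
Under the same torque, τ_max = 16T/(πd³) is largest where d is smallest — segment CD (d = 103 mm).
τ_max = 16·12490/(π·(0.103)³) = 5.822×10^7 Pa.

58.2 N/mm²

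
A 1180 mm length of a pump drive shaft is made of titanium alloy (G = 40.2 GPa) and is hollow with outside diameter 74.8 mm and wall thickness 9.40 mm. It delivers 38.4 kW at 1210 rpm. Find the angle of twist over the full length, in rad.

0.00422 rad

ω = 2π·1210/60 = 126.7 rad/s, so T = P/ω = 38.4×10³ / 126.7 = 303.1 N·m.
J = π(d_o⁴ − d_i⁴)/32 = π(0.0748⁴ − 0.0560⁴)/32 = 2.108×10^-6 m⁴.
θ = T·L/(G·J) = 303.1 × 1.18 / (40.2×10⁹ × 2.108×10^-6) = 4.220×10^-3 rad.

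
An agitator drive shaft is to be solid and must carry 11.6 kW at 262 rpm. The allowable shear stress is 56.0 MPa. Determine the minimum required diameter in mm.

33.8 mm

ω = 2π·262/60 = 27.44 rad/s, so T = P/ω = 11.6×10³ / 27.44 = 422.8 N·m.
For a solid shaft τ_max = 16T/(πd³), so d = (16T/(π τ_allow))^(1/3) = (16·422.8/(π·5.60×10^7))^(1/3) = 0.03375 m.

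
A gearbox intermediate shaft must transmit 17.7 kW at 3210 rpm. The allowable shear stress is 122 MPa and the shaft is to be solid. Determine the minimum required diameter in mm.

ω = 2π·3210/60 = 336.2 rad/s, so T = P/ω = 17.7×10³ / 336.2 = 52.65 N·m.
For a solid shaft τ_max = 16T/(πd³), so d = (16T/(π τ_allow))^(1/3) = (16·52.65/(π·1.22×10^8))^(1/3) = 0.01300 m.

13.0 mm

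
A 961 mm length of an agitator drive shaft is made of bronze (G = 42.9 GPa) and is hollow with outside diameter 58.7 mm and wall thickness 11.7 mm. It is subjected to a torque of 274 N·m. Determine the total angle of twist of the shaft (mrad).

6.06 mrad

J = π(d_o⁴ − d_i⁴)/32 = π(0.0587⁴ − 0.0353⁴)/32 = 1.013×10^-6 m⁴.
θ = T·L/(G·J) = 274.0 × 0.961 / (42.9×10⁹ × 1.013×10^-6) = 6.058×10^-3 rad.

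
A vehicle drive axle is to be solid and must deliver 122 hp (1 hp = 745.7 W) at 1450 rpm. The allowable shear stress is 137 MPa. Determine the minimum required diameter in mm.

ω = 2π·1450/60 = 151.8 rad/s, so T = P/ω = 122×745.7 / 151.8 = 599.1 N·m.
For a solid shaft τ_max = 16T/(πd³), so d = (16T/(π τ_allow))^(1/3) = (16·599.1/(π·1.37×10^8))^(1/3) = 0.02814 m.

28.1 mm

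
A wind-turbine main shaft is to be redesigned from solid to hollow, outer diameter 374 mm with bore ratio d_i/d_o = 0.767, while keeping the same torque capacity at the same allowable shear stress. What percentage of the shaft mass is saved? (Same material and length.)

Equal τ_max and T ⇒ the solid shaft needs d_s³ = d_o³(1−k⁴), so d_s = 374·(1−0.767⁴)^(1/3) = 324.6 mm.
Area ratio A_h/A_s = d_o²(1−k²)/d_s² = (1−k²)/(1−k⁴)^(2/3) = 0.5465.
Mass saving = 1 − 0.5465 = 45.4 %.

45.4 %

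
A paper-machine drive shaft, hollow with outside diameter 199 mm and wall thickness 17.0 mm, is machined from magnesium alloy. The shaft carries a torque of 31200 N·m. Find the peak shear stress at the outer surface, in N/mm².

J = π(d_o⁴ − d_i⁴)/32 = π(0.199⁴ − 0.165⁴)/32 = 8.119×10^-5 m⁴.
τ_max = T·r/J = 31200 × 0.0995 / 8.119×10^-5 = 3.823×10^7 Pa.

38.2 N/mm²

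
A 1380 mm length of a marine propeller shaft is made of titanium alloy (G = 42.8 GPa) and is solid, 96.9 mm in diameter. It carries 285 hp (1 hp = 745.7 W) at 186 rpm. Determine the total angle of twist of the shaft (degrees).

2.33°

ω = 2π·186/60 = 19.48 rad/s, so T = P/ω = 285×745.7 / 19.48 = 10910 N·m.
J = πd⁴/32 = π(0.0969)⁴/32 = 8.656×10^-6 m⁴.
θ = T·L/(G·J) = 10910 × 1.38 / (42.8×10⁹ × 8.656×10^-6) = 0.04065 rad.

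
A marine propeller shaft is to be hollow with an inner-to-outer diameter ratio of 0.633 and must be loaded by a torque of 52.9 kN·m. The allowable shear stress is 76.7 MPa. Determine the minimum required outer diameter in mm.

161 mm

For a hollow shaft with d_i/d_o = 0.633: τ_max = 16T/(π d_o³ (1−k⁴)), so d_o = [16T/(π τ_allow (1−k⁴))]^(1/3) = [16·52900/(π·7.67×10^7·0.8394)]^(1/3) = 0.1611 m.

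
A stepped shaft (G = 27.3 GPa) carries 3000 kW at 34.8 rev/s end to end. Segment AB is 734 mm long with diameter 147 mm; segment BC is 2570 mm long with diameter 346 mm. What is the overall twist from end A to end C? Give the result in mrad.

8.96 mrad

ω = 2π·34.8 = 218.7 rad/s, so T = P/ω = 3000×10³ / 218.7 = 13720 N·m.
J_AB = π(0.147)⁴/32 = 4.58×10^-5 m⁴; J_BC = π(0.346)⁴/32 = 1.41×10^-3 m⁴.
θ = (T/G)·Σ L_i/J_i = (13720/27.3×10⁹)·(0.734/4.58×10^-5 + 2.57/1.41×10^-3) = 8.965×10^-3 rad.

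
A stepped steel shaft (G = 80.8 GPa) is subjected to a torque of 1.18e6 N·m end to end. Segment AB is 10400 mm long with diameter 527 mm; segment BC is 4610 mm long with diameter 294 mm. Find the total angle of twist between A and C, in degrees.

6.41°

J_AB = π(0.527)⁴/32 = 7.57×10^-3 m⁴; J_BC = π(0.294)⁴/32 = 7.33×10^-4 m⁴.
θ = (T/G)·Σ L_i/J_i = (1.180e6/80.8×10⁹)·(10.4/7.57×10^-3 + 4.61/7.33×10^-4) = 0.1118 rad.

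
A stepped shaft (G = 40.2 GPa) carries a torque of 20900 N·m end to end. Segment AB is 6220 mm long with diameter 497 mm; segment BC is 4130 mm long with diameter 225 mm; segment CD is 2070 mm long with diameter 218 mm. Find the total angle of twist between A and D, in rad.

0.0139 rad

J_AB = π(0.497)⁴/32 = 5.99×10^-3 m⁴; J_BC = π(0.225)⁴/32 = 2.52×10^-4 m⁴; J_CD = π(0.218)⁴/32 = 2.22×10^-4 m⁴.
θ = (T/G)·Σ L_i/J_i = (20900/40.2×10⁹)·(6.22/5.99×10^-3 + 4.13/2.52×10^-4 + 2.07/2.22×10^-4) = 0.01393 rad.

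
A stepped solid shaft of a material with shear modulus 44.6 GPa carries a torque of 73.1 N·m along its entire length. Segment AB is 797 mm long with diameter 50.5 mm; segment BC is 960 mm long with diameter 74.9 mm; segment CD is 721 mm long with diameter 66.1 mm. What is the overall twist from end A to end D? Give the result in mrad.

J_AB = π(0.0505)⁴/32 = 6.39×10^-7 m⁴; J_BC = π(0.0749)⁴/32 = 3.09×10^-6 m⁴; J_CD = π(0.0661)⁴/32 = 1.87×10^-6 m⁴.
θ = (T/G)·Σ L_i/J_i = (73.10/44.6×10⁹)·(0.797/6.39×10^-7 + 0.960/3.09×10^-6 + 0.721/1.87×10^-6) = 3.186×10^-3 rad.

3.19 mrad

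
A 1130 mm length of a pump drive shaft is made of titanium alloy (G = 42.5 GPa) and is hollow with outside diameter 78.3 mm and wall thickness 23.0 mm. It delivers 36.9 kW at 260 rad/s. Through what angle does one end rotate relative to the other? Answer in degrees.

ω = 260 rad/s, so T = P/ω = 36.9×10³ / 260.0 = 141.9 N·m.
J = π(d_o⁴ − d_i⁴)/32 = π(0.0783⁴ − 0.0323⁴)/32 = 3.583×10^-6 m⁴.
θ = T·L/(G·J) = 141.9 × 1.13 / (42.5×10⁹ × 3.583×10^-6) = 1.053×10^-3 rad.

0.0603°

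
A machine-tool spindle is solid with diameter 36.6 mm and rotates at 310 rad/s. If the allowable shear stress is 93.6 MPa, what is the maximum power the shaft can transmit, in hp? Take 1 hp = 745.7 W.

375 hp

J = πd⁴/32 = π(0.0366)⁴/32 = 1.762×10^-7 m⁴.
T_max = τ_allow·J/r = 9.36×10^7 × 1.762×10^-7 / 0.0183 = 901.1 N·m.
ω = 310 rad/s, so P_max = T_max·ω = 2.793×10^5 W.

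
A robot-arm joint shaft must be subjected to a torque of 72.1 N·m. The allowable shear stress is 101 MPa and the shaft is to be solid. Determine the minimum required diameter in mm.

15.4 mm

For a solid shaft τ_max = 16T/(πd³), so d = (16T/(π τ_allow))^(1/3) = (16·72.10/(π·1.01×10^8))^(1/3) = 0.01538 m.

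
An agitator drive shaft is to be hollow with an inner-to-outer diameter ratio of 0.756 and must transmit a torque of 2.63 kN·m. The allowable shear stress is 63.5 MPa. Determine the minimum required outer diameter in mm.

67.9 mm

For a hollow shaft with d_i/d_o = 0.756: τ_max = 16T/(π d_o³ (1−k⁴)), so d_o = [16T/(π τ_allow (1−k⁴))]^(1/3) = [16·2630/(π·6.35×10^7·0.6733)]^(1/3) = 0.06792 m.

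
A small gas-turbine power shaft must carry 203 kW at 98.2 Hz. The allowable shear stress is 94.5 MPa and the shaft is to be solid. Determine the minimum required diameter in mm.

26.1 mm

ω = 2π·98.2 = 617.0 rad/s, so T = P/ω = 203×10³ / 617.0 = 329.0 N·m.
For a solid shaft τ_max = 16T/(πd³), so d = (16T/(π τ_allow))^(1/3) = (16·329.0/(π·9.45×10^7))^(1/3) = 0.02608 m.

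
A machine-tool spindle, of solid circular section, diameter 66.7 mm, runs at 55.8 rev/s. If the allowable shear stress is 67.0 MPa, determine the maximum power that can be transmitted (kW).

J = πd⁴/32 = π(0.0667)⁴/32 = 1.943×10^-6 m⁴.
T_max = τ_allow·J/r = 6.70×10^7 × 1.943×10^-6 / 0.0334 = 3904 N·m.
ω = 2π·55.8 = 350.6 rad/s, so P_max = T_max·ω = 1.369×10^6 W.

1370 kW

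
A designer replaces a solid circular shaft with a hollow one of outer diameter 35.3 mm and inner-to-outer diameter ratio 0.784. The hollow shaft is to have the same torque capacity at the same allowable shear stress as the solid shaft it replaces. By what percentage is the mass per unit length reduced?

47.1 %

Equal τ_max and T ⇒ the solid shaft needs d_s³ = d_o³(1−k⁴), so d_s = 35.3·(1−0.784⁴)^(1/3) = 30.14 mm.
Area ratio A_h/A_s = d_o²(1−k²)/d_s² = (1−k²)/(1−k⁴)^(2/3) = 0.5287.
Mass saving = 1 − 0.5287 = 47.1 %.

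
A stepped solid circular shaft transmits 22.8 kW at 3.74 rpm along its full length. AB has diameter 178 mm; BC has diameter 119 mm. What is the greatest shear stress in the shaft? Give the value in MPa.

176 MPa

ω = 2π·3.74/60 = 0.3917 rad/s, so T = P/ω = 22.8×10³ / 0.3917 = 58210 N·m.
Under the same torque, τ_max = 16T/(πd³) is largest where d is smallest — segment BC (d = 119 mm).
τ_max = 16·58210/(π·(0.119)³) = 1.759×10^8 Pa.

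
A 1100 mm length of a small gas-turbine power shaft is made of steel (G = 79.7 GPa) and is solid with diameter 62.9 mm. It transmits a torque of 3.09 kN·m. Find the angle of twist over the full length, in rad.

0.0278 rad

J = πd⁴/32 = π(0.0629)⁴/32 = 1.537×10^-6 m⁴.
θ = T·L/(G·J) = 3090 × 1.10 / (79.7×10⁹ × 1.537×10^-6) = 0.02775 rad.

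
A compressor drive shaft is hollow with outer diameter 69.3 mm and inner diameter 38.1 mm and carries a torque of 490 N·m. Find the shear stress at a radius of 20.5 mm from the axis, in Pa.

J = π(d_o⁴ − d_i⁴)/32 = π(0.0693⁴ − 0.0381⁴)/32 = 2.057×10^-6 m⁴.
Shear stress varies linearly with radius: τ = T·r/J = 490.0 × 0.0205 / 2.057×10^-6 = 4.882×10^6 Pa.

4.88e6 Pa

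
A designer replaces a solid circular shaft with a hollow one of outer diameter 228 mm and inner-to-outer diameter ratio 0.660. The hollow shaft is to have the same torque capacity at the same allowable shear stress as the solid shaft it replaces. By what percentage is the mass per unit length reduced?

Equal τ_max and T ⇒ the solid shaft needs d_s³ = d_o³(1−k⁴), so d_s = 228·(1−0.660⁴)^(1/3) = 212.6 mm.
Area ratio A_h/A_s = d_o²(1−k²)/d_s² = (1−k²)/(1−k⁴)^(2/3) = 0.6494.
Mass saving = 1 − 0.6494 = 35.1 %.

35.1 %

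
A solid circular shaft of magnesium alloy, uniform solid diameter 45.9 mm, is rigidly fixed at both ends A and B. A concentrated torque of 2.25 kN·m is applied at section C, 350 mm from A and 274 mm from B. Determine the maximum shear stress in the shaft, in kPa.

66500 kPa

With uniform GJ and both ends fixed, compatibility θ_AC = θ_CB gives T_A·a = T_B·b, together with T_A + T_B = T₀.
T_A = T₀·b/(a+b) = 2250·274/624.0 = 988.0 N·m; T_B = 1262 N·m.
τ in each portion: τ_AC = 5.20×10^7 Pa, τ_CB = 6.65×10^7 Pa; maximum is in CB.
τ_max = T_CB·r/J = 1262·0.0229/4.36×10^-7 = 6.647×10^7 Pa.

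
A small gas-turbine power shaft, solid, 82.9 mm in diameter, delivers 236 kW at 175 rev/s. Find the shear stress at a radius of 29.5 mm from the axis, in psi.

ω = 2π·175 = 1100 rad/s, so T = P/ω = 236×10³ / 1100 = 214.6 N·m.
J = πd⁴/32 = π(0.0829)⁴/32 = 4.637×10^-6 m⁴.
Shear stress varies linearly with radius: τ = T·r/J = 214.6 × 0.0295 / 4.637×10^-6 = 1.366×10^6 Pa.

198 psi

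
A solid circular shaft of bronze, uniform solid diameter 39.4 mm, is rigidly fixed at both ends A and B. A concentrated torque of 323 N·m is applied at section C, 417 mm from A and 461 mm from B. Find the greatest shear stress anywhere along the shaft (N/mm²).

14.1 N/mm²

With uniform GJ and both ends fixed, compatibility θ_AC = θ_CB gives T_A·a = T_B·b, together with T_A + T_B = T₀.
T_A = T₀·b/(a+b) = 323.0·461/878.0 = 169.6 N·m; T_B = 153.4 N·m.
τ in each portion: τ_AC = 1.41×10^7 Pa, τ_CB = 1.28×10^7 Pa; maximum is in AC.
τ_max = T_AC·r/J = 169.6·0.0197/2.37×10^-7 = 1.412×10^7 Pa.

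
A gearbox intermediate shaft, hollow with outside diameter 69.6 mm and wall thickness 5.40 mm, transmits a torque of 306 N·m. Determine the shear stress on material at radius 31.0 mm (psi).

J = π(d_o⁴ − d_i⁴)/32 = π(0.0696⁴ − 0.0588⁴)/32 = 1.130×10^-6 m⁴.
Shear stress varies linearly with radius: τ = T·r/J = 306.0 × 0.0310 / 1.130×10^-6 = 8.393×10^6 Pa.

1220 psi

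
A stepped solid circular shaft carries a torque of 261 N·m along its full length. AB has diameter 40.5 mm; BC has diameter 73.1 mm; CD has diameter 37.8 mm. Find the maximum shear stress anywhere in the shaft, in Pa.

2.46e7 Pa

Under the same torque, τ_max = 16T/(πd³) is largest where d is smallest — segment CD (d = 37.8 mm).
τ_max = 16·261.0/(π·(0.0378)³) = 2.461×10^7 Pa.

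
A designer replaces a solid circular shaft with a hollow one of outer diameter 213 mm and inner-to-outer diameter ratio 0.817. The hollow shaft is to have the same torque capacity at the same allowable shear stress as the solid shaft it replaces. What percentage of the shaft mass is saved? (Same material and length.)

Equal τ_max and T ⇒ the solid shaft needs d_s³ = d_o³(1−k⁴), so d_s = 213·(1−0.817⁴)^(1/3) = 175.0 mm.
Area ratio A_h/A_s = d_o²(1−k²)/d_s² = (1−k²)/(1−k⁴)^(2/3) = 0.4927.
Mass saving = 1 − 0.4927 = 50.7 %.

50.7 %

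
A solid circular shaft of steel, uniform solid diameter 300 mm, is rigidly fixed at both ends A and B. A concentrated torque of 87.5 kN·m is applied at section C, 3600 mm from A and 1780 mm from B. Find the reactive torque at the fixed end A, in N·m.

With uniform GJ and both ends fixed, compatibility θ_AC = θ_CB gives T_A·a = T_B·b, together with T_A + T_B = T₀.
T_A = T₀·b/(a+b) = 87500·1780/5380 = 28950 N·m; T_B = 58550 N·m.

28900 N·m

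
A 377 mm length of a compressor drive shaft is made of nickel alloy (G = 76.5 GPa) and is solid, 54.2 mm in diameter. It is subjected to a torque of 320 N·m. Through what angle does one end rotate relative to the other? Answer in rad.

0.00186 rad

J = πd⁴/32 = π(0.0542)⁴/32 = 8.472×10^-7 m⁴.
θ = T·L/(G·J) = 320.0 × 0.377 / (76.5×10⁹ × 8.472×10^-7) = 1.861×10^-3 rad.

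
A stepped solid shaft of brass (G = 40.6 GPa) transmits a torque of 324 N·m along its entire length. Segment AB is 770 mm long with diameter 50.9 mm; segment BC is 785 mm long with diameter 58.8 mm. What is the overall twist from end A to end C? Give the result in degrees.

J_AB = π(0.0509)⁴/32 = 6.59×10^-7 m⁴; J_BC = π(0.0588)⁴/32 = 1.17×10^-6 m⁴.
θ = (T/G)·Σ L_i/J_i = (324.0/40.6×10⁹)·(0.770/6.59×10^-7 + 0.785/1.17×10^-6) = 0.01466 rad.

0.840°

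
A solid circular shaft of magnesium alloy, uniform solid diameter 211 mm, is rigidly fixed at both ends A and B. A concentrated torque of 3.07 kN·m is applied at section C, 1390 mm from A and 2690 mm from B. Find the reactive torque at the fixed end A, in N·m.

With uniform GJ and both ends fixed, compatibility θ_AC = θ_CB gives T_A·a = T_B·b, together with T_A + T_B = T₀.
T_A = T₀·b/(a+b) = 3070·2690/4080 = 2024 N·m; T_B = 1046 N·m.

2020 N·m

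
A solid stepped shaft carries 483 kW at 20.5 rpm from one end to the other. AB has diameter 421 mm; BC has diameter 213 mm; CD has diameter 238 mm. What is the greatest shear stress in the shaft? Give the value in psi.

ω = 2π·20.5/60 = 2.147 rad/s, so T = P/ω = 483×10³ / 2.147 = 225000 N·m.
Under the same torque, τ_max = 16T/(πd³) is largest where d is smallest — segment BC (d = 213 mm).
τ_max = 16·225000/(π·(0.213)³) = 1.186×10^8 Pa.

17200 psi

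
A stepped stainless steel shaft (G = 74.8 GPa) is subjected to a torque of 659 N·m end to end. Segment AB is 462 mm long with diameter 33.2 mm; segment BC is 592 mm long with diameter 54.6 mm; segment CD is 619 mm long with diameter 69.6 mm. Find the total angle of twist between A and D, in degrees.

J_AB = π(0.0332)⁴/32 = 1.19×10^-7 m⁴; J_BC = π(0.0546)⁴/32 = 8.73×10^-7 m⁴; J_CD = π(0.0696)⁴/32 = 2.30×10^-6 m⁴.
θ = (T/G)·Σ L_i/J_i = (659.0/74.8×10⁹)·(0.462/1.19×10^-7 + 0.592/8.73×10^-7 + 0.619/2.30×10^-6) = 0.04247 rad.

2.43°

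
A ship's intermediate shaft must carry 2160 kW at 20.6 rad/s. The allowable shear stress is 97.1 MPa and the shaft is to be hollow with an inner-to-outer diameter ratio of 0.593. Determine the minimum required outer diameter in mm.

184 mm

ω = 20.6 rad/s, so T = P/ω = 2160×10³ / 20.60 = 104900 N·m.
For a hollow shaft with d_i/d_o = 0.593: τ_max = 16T/(π d_o³ (1−k⁴)), so d_o = [16T/(π τ_allow (1−k⁴))]^(1/3) = [16·104900/(π·9.71×10^7·0.8763)]^(1/3) = 0.1845 m.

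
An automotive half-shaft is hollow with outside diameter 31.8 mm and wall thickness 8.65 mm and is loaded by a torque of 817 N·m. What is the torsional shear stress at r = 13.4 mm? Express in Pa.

1.14e8 Pa

J = π(d_o⁴ − d_i⁴)/32 = π(0.0318⁴ − 0.0145⁴)/32 = 9.605×10^-8 m⁴.
Shear stress varies linearly with radius: τ = T·r/J = 817.0 × 0.0134 / 9.605×10^-8 = 1.140×10^8 Pa.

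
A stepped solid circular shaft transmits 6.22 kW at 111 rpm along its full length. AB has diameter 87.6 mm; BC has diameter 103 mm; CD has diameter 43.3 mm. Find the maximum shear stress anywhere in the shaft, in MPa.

ω = 2π·111/60 = 11.62 rad/s, so T = P/ω = 6.22×10³ / 11.62 = 535.1 N·m.
Under the same torque, τ_max = 16T/(πd³) is largest where d is smallest — segment CD (d = 43.3 mm).
τ_max = 16·535.1/(π·(0.0433)³) = 3.357×10^7 Pa.

33.6 MPa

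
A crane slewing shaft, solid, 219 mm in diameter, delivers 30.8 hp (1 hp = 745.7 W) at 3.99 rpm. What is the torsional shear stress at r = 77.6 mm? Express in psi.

ω = 2π·3.99/60 = 0.4178 rad/s, so T = P/ω = 30.8×745.7 / 0.4178 = 54970 N·m.
J = πd⁴/32 = π(0.219)⁴/32 = 2.258×10^-4 m⁴.
Shear stress varies linearly with radius: τ = T·r/J = 54970 × 0.0776 / 2.258×10^-4 = 1.889×10^7 Pa.

2740 psi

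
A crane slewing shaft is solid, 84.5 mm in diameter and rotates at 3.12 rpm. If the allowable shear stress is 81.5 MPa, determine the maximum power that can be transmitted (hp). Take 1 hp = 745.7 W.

4.23 hp

J = πd⁴/32 = π(0.0845)⁴/32 = 5.005×10^-6 m⁴.
T_max = τ_allow·J/r = 8.15×10^7 × 5.005×10^-6 / 0.0423 = 9655 N·m.
ω = 2π·3.12/60 = 0.3267 rad/s, so P_max = T_max·ω = 3155 W.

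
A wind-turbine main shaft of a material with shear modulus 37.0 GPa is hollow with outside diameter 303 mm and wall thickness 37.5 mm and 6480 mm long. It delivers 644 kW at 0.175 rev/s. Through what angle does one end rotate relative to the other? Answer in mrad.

ω = 2π·0.175 = 1.100 rad/s, so T = P/ω = 644×10³ / 1.100 = 585700 N·m.
J = π(d_o⁴ − d_i⁴)/32 = π(0.303⁴ − 0.228⁴)/32 = 5.622×10^-4 m⁴.
θ = T·L/(G·J) = 585700 × 6.48 / (37.0×10⁹ × 5.622×10^-4) = 0.1825 rad.

182 mrad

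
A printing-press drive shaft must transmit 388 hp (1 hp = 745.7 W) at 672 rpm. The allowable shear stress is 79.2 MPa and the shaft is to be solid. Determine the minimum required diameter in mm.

ω = 2π·672/60 = 70.37 rad/s, so T = P/ω = 388×745.7 / 70.37 = 4111 N·m.
For a solid shaft τ_max = 16T/(πd³), so d = (16T/(π τ_allow))^(1/3) = (16·4111/(π·7.92×10^7))^(1/3) = 0.06418 m.

64.2 mm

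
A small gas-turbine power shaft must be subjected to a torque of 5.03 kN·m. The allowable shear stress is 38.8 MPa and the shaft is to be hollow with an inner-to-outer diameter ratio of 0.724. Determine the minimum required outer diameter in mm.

96.9 mm

For a hollow shaft with d_i/d_o = 0.724: τ_max = 16T/(π d_o³ (1−k⁴)), so d_o = [16T/(π τ_allow (1−k⁴))]^(1/3) = [16·5030/(π·3.88×10^7·0.7252)]^(1/3) = 0.09692 m.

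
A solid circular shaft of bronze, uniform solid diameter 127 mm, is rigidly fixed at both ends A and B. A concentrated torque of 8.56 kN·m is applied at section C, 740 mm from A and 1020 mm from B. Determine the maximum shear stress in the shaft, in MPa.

12.3 MPa

With uniform GJ and both ends fixed, compatibility θ_AC = θ_CB gives T_A·a = T_B·b, together with T_A + T_B = T₀.
T_A = T₀·b/(a+b) = 8560·1020/1760 = 4961 N·m; T_B = 3599 N·m.
τ in each portion: τ_AC = 1.23×10^7 Pa, τ_CB = 8.95×10^6 Pa; maximum is in AC.
τ_max = T_AC·r/J = 4961·0.0635/2.55×10^-5 = 1.233×10^7 Pa.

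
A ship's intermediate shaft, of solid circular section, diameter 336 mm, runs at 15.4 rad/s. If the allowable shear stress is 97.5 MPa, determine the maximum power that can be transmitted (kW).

11200 kW

J = πd⁴/32 = π(0.336)⁴/32 = 1.251×10^-3 m⁴.
T_max = τ_allow·J/r = 9.75×10^7 × 1.251×10^-3 / 0.168 = 726200 N·m.
ω = 15.4 rad/s, so P_max = T_max·ω = 1.118×10^7 W.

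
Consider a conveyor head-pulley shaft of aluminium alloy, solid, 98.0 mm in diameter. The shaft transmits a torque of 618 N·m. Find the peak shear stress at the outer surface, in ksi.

J = πd⁴/32 = π(0.0980)⁴/32 = 9.055×10^-6 m⁴.
τ_max = T·r/J = 618.0 × 0.0490 / 9.055×10^-6 = 3.344×10^6 Pa.

0.485 ksi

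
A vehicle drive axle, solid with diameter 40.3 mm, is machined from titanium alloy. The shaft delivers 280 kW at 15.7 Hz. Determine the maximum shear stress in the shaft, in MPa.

221 MPa

ω = 2π·15.7 = 98.65 rad/s, so T = P/ω = 280×10³ / 98.65 = 2838 N·m.
J = πd⁴/32 = π(0.0403)⁴/32 = 2.590×10^-7 m⁴.
τ_max = T·r/J = 2838 × 0.0201 / 2.590×10^-7 = 2.209×10^8 Pa.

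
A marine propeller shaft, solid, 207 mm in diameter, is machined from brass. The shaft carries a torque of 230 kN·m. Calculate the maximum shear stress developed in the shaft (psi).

J = πd⁴/32 = π(0.207)⁴/32 = 1.803×10^-4 m⁴.
τ_max = T·r/J = 230000 × 0.103 / 1.803×10^-4 = 1.321×10^8 Pa.

19200 psi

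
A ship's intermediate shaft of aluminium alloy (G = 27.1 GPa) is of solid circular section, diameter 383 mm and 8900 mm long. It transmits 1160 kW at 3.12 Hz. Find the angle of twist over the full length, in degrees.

ω = 2π·3.12 = 19.60 rad/s, so T = P/ω = 1160×10³ / 19.60 = 59170 N·m.
J = πd⁴/32 = π(0.383)⁴/32 = 2.112×10^-3 m⁴.
θ = T·L/(G·J) = 59170 × 8.90 / (27.1×10⁹ × 2.112×10^-3) = 9.199×10^-3 rad.

0.527°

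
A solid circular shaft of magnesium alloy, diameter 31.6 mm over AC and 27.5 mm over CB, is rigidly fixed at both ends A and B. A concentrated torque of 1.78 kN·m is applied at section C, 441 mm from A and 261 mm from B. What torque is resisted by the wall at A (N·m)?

904 N·m

Compatibility: T_A·a/J_AC = T_B·b/J_CB with T_A + T_B = T₀.
J_AC = 9.79×10^-8 m⁴, J_CB = 5.61×10^-8 m⁴, so T_A = T₀·(J_AC/a)/((J_AC/a)+(J_CB/b)) = 904.0 N·m, T_B = 876.0 N·m.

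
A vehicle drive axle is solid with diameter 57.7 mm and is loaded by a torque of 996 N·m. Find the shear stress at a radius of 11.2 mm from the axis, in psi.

1490 psi

J = πd⁴/32 = π(0.0577)⁴/32 = 1.088×10^-6 m⁴.
Shear stress varies linearly with radius: τ = T·r/J = 996.0 × 0.0112 / 1.088×10^-6 = 1.025×10^7 Pa.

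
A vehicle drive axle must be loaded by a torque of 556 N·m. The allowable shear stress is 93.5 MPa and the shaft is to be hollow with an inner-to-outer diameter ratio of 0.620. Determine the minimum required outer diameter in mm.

32.9 mm

For a hollow shaft with d_i/d_o = 0.620: τ_max = 16T/(π d_o³ (1−k⁴)), so d_o = [16T/(π τ_allow (1−k⁴))]^(1/3) = [16·556.0/(π·9.35×10^7·0.8522)]^(1/3) = 0.03288 m.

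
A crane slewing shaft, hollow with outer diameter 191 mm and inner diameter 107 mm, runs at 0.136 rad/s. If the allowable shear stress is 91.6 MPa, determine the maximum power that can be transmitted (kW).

15.4 kW

J = π(d_o⁴ − d_i⁴)/32 = π(0.191⁴ − 0.107⁴)/32 = 1.178×10^-4 m⁴.
T_max = τ_allow·J/r = 9.16×10^7 × 1.178×10^-4 / 0.0955 = 113000 N·m.
ω = 0.136 rad/s, so P_max = T_max·ω = 1.537×10^4 W.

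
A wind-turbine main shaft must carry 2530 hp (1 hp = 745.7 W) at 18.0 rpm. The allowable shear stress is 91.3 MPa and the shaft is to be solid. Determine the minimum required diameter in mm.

382 mm

ω = 2π·18.0/60 = 1.885 rad/s, so T = P/ω = 2530×745.7 / 1.885 = 1.001e6 N·m.
For a solid shaft τ_max = 16T/(πd³), so d = (16T/(π τ_allow))^(1/3) = (16·1.001e6/(π·9.13×10^7))^(1/3) = 0.3822 m.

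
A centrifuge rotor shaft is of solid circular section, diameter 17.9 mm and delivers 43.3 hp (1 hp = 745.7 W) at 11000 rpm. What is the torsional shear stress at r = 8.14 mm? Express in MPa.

22.6 MPa

ω = 2π·11000/60 = 1152 rad/s, so T = P/ω = 43.3×745.7 / 1152 = 28.03 N·m.
J = πd⁴/32 = π(0.0179)⁴/32 = 1.008×10^-8 m⁴.
Shear stress varies linearly with radius: τ = T·r/J = 28.03 × 0.00814 / 1.008×10^-8 = 2.264×10^7 Pa.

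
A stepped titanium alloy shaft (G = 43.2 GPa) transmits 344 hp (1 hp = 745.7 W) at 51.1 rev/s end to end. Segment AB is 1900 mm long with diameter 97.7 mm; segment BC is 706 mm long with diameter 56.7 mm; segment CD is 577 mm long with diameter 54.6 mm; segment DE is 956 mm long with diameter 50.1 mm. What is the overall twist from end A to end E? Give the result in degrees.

ω = 2π·51.1 = 321.1 rad/s, so T = P/ω = 344×745.7 / 321.1 = 799.0 N·m.
J_AB = π(0.0977)⁴/32 = 8.94×10^-6 m⁴; J_BC = π(0.0567)⁴/32 = 1.01×10^-6 m⁴; J_CD = π(0.0546)⁴/32 = 8.73×10^-7 m⁴; J_DE = π(0.0501)⁴/32 = 6.19×10^-7 m⁴.
θ = (T/G)·Σ L_i/J_i = (799.0/43.2×10⁹)·(1.90/8.94×10^-6 + 0.706/1.01×10^-6 + 0.577/8.73×10^-7 + 0.956/6.19×10^-7) = 0.05761 rad.

3.30°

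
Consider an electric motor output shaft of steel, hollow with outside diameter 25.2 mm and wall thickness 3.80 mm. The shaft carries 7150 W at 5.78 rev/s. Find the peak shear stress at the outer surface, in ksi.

ω = 2π·5.78 = 36.32 rad/s, so T = P/ω = 7150 / 36.32 = 196.9 N·m.
J = π(d_o⁴ − d_i⁴)/32 = π(0.0252⁴ − 0.0176⁴)/32 = 3.017×10^-8 m⁴.
τ_max = T·r/J = 196.9 × 0.0126 / 3.017×10^-8 = 8.222×10^7 Pa.

11.9 ksi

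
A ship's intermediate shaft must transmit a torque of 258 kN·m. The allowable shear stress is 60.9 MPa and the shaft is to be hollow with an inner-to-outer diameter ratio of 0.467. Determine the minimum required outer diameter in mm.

For a hollow shaft with d_i/d_o = 0.467: τ_max = 16T/(π d_o³ (1−k⁴)), so d_o = [16T/(π τ_allow (1−k⁴))]^(1/3) = [16·258000/(π·6.09×10^7·0.9524)]^(1/3) = 0.2830 m.

283 mm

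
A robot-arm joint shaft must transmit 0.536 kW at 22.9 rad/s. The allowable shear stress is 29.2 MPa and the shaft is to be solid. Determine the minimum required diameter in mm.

16.0 mm

ω = 22.9 rad/s, so T = P/ω = 0.536×10³ / 22.90 = 23.41 N·m.
For a solid shaft τ_max = 16T/(πd³), so d = (16T/(π τ_allow))^(1/3) = (16·23.41/(π·2.92×10^7))^(1/3) = 0.01598 m.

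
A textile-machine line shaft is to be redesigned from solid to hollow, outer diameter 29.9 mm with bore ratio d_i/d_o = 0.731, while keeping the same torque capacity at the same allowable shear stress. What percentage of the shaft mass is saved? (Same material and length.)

Equal τ_max and T ⇒ the solid shaft needs d_s³ = d_o³(1−k⁴), so d_s = 29.9·(1−0.731⁴)^(1/3) = 26.73 mm.
Area ratio A_h/A_s = d_o²(1−k²)/d_s² = (1−k²)/(1−k⁴)^(2/3) = 0.5826.
Mass saving = 1 − 0.5826 = 41.7 %.

41.7 %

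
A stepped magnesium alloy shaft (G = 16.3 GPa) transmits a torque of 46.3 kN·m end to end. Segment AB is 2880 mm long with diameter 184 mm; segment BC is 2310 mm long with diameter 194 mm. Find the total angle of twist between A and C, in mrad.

J_AB = π(0.184)⁴/32 = 1.13×10^-4 m⁴; J_BC = π(0.194)⁴/32 = 1.39×10^-4 m⁴.
θ = (T/G)·Σ L_i/J_i = (46300/16.3×10⁹)·(2.88/1.13×10^-4 + 2.31/1.39×10^-4) = 0.1199 rad.

120 mrad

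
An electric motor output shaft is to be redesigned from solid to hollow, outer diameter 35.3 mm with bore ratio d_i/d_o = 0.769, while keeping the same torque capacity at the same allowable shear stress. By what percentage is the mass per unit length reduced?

45.6 %

Equal τ_max and T ⇒ the solid shaft needs d_s³ = d_o³(1−k⁴), so d_s = 35.3·(1−0.769⁴)^(1/3) = 30.58 mm.
Area ratio A_h/A_s = d_o²(1−k²)/d_s² = (1−k²)/(1−k⁴)^(2/3) = 0.5444.
Mass saving = 1 − 0.5444 = 45.6 %.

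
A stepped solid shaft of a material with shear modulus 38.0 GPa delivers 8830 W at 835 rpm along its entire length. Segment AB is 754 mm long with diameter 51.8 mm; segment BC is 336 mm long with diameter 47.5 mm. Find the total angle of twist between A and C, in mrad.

4.62 mrad

ω = 2π·835/60 = 87.44 rad/s, so T = P/ω = 8830 / 87.44 = 101.0 N·m.
J_AB = π(0.0518)⁴/32 = 7.07×10^-7 m⁴; J_BC = π(0.0475)⁴/32 = 5.00×10^-7 m⁴.
θ = (T/G)·Σ L_i/J_i = (101.0/38.0×10⁹)·(0.754/7.07×10^-7 + 0.336/5.00×10^-7) = 4.621×10^-3 rad.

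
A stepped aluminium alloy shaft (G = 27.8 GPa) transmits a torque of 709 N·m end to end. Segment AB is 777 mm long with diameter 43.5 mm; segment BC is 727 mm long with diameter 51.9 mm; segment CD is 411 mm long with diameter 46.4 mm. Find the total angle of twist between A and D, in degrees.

6.04°

J_AB = π(0.0435)⁴/32 = 3.52×10^-7 m⁴; J_BC = π(0.0519)⁴/32 = 7.12×10^-7 m⁴; J_CD = π(0.0464)⁴/32 = 4.55×10^-7 m⁴.
θ = (T/G)·Σ L_i/J_i = (709.0/27.8×10⁹)·(0.777/3.52×10^-7 + 0.727/7.12×10^-7 + 0.411/4.55×10^-7) = 0.1054 rad.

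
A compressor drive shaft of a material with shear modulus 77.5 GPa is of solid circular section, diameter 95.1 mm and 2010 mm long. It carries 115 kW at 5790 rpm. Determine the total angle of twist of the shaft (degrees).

0.0351°

ω = 2π·5790/60 = 606.3 rad/s, so T = P/ω = 115×10³ / 606.3 = 189.7 N·m.
J = πd⁴/32 = π(0.0951)⁴/32 = 8.030×10^-6 m⁴.
θ = T·L/(G·J) = 189.7 × 2.01 / (77.5×10⁹ × 8.030×10^-6) = 6.126×10^-4 rad.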